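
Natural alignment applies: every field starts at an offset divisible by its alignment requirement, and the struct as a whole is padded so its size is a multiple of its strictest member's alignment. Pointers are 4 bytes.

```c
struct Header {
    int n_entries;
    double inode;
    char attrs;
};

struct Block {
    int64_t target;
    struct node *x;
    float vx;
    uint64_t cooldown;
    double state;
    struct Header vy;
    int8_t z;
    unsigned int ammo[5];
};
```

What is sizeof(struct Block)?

80 bytes

Header: @0: n_entries [4B, align 4] → 4; +4 pad (align 8); @8: inode [8B, align 8] → 16; @16: attrs [1B, align 1] → 17; +7 tail pad (align 8); size 24, align 8
@0: target [8B, align 8] → 8
@8: x [4B, align 4] → 12
@12: vx [4B, align 4] → 16
@16: cooldown [8B, align 8] → 24
@24: state [8B, align 8] → 32
@32: vy [24B, align 8] → 56
@56: z [1B, align 1] → 57
+3 pad (align 4)
@60: ammo [20B, align 4] → 80
size 80, align 8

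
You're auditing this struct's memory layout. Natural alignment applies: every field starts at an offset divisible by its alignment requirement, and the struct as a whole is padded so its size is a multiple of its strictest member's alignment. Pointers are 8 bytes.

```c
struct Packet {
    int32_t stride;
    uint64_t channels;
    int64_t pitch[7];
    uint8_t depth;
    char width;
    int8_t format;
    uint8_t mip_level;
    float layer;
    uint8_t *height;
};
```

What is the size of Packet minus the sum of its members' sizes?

4

0..4  stride  (4B, 4-aligned)
4..8  -- padding (4B)
8..16  channels  (8B, 8-aligned)
16..72  pitch  (56B, 8-aligned)
72..73  depth  (1B, 1-aligned)
73..74  width  (1B, 1-aligned)
74..75  format  (1B, 1-aligned)
75..76  mip_level  (1B, 1-aligned)
76..80  layer  (4B, 4-aligned)
80..88  height  (8B, 8-aligned)
sizeof = 88, alignof = 8
data bytes 84, size 88 → padding 4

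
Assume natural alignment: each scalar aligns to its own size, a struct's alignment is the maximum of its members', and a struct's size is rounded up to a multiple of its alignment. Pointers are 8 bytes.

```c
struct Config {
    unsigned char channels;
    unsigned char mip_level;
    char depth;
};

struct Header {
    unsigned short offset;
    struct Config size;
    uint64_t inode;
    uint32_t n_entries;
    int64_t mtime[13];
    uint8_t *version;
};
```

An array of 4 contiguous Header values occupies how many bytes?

544

Config: @0: channels [1B, align 1] → 1; @1: mip_level [1B, align 1] → 2; @2: depth [1B, align 1] → 3; size 3, align 1
@0: offset [2B, align 2] → 2
@2: size [3B, align 1] → 5
+3 pad (align 8)
@8: inode [8B, align 8] → 16
@16: n_entries [4B, align 4] → 20
+4 pad (align 8)
@24: mtime [104B, align 8] → 128
@128: version [8B, align 8] → 136
size 136, align 8
array of 4: 4 × 136 = 544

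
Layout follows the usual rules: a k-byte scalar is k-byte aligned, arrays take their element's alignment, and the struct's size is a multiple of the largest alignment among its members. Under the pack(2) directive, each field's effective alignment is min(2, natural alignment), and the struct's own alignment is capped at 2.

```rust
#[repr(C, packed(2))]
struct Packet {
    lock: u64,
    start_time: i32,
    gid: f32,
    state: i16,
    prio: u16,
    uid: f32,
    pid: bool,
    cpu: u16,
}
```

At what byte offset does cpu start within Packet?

lock at 0 (size 8, align 2) → ends 8
start_time at 8 (size 4, align 2) → ends 12
gid at 12 (size 4, align 2) → ends 16
state at 16 (size 2, align 2) → ends 18
prio at 18 (size 2, align 2) → ends 20
uid at 20 (size 4, align 2) → ends 24
pid at 24 (size 1, align 1) → ends 25
pad 1 to align 2 for cpu
cpu at 26 (size 2, align 2) → ends 28

26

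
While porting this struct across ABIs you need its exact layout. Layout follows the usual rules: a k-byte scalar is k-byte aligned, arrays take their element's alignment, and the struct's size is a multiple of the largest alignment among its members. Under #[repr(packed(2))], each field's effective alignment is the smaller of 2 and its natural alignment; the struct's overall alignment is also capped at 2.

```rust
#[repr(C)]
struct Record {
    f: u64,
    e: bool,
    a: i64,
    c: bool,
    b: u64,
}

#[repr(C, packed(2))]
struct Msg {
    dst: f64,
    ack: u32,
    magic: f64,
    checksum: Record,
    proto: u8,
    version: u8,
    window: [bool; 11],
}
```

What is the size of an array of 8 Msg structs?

Record: 0..8  f  (8B, 8-aligned); 8..9  e  (1B, 1-aligned); 9..16  -- padding (7B); 16..24  a  (8B, 8-aligned); 24..25  c  (1B, 1-aligned); 25..32  -- padding (7B); 32..40  b  (8B, 8-aligned); sizeof = 40, alignof = 8
0..8  dst  (8B, 2-aligned)
8..12  ack  (4B, 2-aligned)
12..20  magic  (8B, 2-aligned)
20..60  checksum  (40B, 2-aligned)
60..61  proto  (1B, 1-aligned)
61..62  version  (1B, 1-aligned)
62..73  window  (11B, 1-aligned)
73..74  -- tail padding (1B)
sizeof = 74, alignof = 2
array of 8: 8 × 74 = 592

592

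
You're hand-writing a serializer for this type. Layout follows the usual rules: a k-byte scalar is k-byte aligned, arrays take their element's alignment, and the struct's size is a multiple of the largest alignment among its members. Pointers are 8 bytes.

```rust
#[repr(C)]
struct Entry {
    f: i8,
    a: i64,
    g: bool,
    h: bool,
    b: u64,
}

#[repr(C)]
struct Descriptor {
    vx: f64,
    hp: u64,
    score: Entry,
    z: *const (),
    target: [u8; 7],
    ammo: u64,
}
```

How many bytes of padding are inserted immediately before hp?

Entry: 0..1  f  (1B, 1-aligned); 1..8  -- padding (7B); 8..16  a  (8B, 8-aligned); 16..17  g  (1B, 1-aligned); 17..18  h  (1B, 1-aligned); 18..24  -- padding (6B); 24..32  b  (8B, 8-aligned); sizeof = 32, alignof = 8
0..8  vx  (8B, 8-aligned)
8..16  hp  (8B, 8-aligned)

0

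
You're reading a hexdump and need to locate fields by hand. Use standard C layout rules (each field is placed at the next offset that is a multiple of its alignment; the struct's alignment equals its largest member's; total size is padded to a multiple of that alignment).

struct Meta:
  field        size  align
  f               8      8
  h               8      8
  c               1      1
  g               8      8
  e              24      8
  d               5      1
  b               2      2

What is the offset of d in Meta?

0..8  f  (8B, 8-aligned)
8..16  h  (8B, 8-aligned)
16..17  c  (1B, 1-aligned)
17..24  -- padding (7B)
24..32  g  (8B, 8-aligned)
32..56  e  (24B, 8-aligned)
56..61  d  (5B, 1-aligned)

56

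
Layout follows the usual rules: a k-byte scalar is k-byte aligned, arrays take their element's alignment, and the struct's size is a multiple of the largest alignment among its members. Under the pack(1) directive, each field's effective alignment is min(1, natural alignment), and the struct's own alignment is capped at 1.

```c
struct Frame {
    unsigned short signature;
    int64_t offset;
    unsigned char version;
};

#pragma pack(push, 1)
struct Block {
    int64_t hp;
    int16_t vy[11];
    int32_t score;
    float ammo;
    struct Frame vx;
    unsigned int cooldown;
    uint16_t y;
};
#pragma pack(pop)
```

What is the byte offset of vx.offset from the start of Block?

Frame: 0..2  signature  (2B, 2-aligned); 2..8  -- padding (6B); 8..16  offset  (8B, 8-aligned); 16..17  version  (1B, 1-aligned); 17..24  -- tail padding (7B); sizeof = 24, alignof = 8
0..8  hp  (8B, 1-aligned)
8..30  vy  (22B, 1-aligned)
30..34  score  (4B, 1-aligned)
34..38  ammo  (4B, 1-aligned)
38..62  vx  (24B, 1-aligned)
within Frame: offset at 8
38 + 8 = 46

46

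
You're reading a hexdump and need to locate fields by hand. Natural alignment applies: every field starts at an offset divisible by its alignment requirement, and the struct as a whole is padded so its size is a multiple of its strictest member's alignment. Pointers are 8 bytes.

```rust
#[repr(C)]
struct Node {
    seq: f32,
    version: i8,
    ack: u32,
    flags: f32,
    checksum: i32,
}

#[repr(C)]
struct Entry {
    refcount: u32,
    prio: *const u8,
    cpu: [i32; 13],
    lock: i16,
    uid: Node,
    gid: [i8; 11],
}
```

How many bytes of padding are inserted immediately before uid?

2

Node: 0..4  seq  (4B, 4-aligned); 4..5  version  (1B, 1-aligned); 5..8  -- padding (3B); 8..12  ack  (4B, 4-aligned); 12..16  flags  (4B, 4-aligned); 16..20  checksum  (4B, 4-aligned); sizeof = 20, alignof = 4
0..4  refcount  (4B, 4-aligned)
4..8  -- padding (4B)
8..16  prio  (8B, 8-aligned)
16..68  cpu  (52B, 4-aligned)
68..70  lock  (2B, 2-aligned)
70..72  -- padding (2B)
72..92  uid  (20B, 4-aligned)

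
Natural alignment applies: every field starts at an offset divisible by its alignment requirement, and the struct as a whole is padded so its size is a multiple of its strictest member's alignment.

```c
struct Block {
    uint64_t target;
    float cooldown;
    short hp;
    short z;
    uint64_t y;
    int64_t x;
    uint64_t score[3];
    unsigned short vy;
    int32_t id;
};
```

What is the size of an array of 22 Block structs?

target at 0 (size 8, align 8) → ends 8
cooldown at 8 (size 4, align 4) → ends 12
hp at 12 (size 2, align 2) → ends 14
z at 14 (size 2, align 2) → ends 16
y at 16 (size 8, align 8) → ends 24
x at 24 (size 8, align 8) → ends 32
score at 32 (size 24, align 8) → ends 56
vy at 56 (size 2, align 2) → ends 58
pad 2 to align 4 for id
id at 60 (size 4, align 4) → ends 64
total 64 bytes, alignment 8
array of 22: 22 × 64 = 1408

1408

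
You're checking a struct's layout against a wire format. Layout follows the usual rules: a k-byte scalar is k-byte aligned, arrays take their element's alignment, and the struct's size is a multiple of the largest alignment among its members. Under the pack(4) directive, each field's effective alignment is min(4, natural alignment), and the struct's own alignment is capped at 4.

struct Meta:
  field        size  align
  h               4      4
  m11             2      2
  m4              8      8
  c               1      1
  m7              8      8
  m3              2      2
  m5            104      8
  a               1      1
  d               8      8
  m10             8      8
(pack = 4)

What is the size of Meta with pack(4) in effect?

156

h at 0 (size 4, align 4) → ends 4
m11 at 4 (size 2, align 2) → ends 6
pad 2 to align 4 for m4
m4 at 8 (size 8, align 4) → ends 16
c at 16 (size 1, align 1) → ends 17
pad 3 to align 4 for m7
m7 at 20 (size 8, align 4) → ends 28
m3 at 28 (size 2, align 2) → ends 30
pad 2 to align 4 for m5
m5 at 32 (size 104, align 4) → ends 136
a at 136 (size 1, align 1) → ends 137
pad 3 to align 4 for d
d at 140 (size 8, align 4) → ends 148
m10 at 148 (size 8, align 4) → ends 156
total 156 bytes, alignment 4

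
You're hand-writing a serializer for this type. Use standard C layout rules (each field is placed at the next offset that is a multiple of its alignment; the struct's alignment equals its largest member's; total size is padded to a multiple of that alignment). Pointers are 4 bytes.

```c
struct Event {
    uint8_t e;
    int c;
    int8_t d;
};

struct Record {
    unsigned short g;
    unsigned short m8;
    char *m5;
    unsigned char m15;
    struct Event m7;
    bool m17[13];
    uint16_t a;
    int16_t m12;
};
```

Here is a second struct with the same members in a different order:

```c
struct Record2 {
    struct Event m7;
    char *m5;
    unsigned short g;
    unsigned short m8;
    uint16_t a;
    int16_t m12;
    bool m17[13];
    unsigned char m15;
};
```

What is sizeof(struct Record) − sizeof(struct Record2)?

Event: @0: e [1B, align 1] → 1; +3 pad (align 4); @4: c [4B, align 4] → 8; @8: d [1B, align 1] → 9; +3 tail pad (align 4); size 12, align 4
@0: g [2B, align 2] → 2
@2: m8 [2B, align 2] → 4
@4: m5 [4B, align 4] → 8
@8: m15 [1B, align 1] → 9
+3 pad (align 4)
@12: m7 [12B, align 4] → 24
@24: m17 [13B, align 1] → 37
+1 pad (align 2)
@38: a [2B, align 2] → 40
@40: m12 [2B, align 2] → 42
+2 tail pad (align 4)
size 44, align 4
— Record2 —
@0: m7 [12B, align 4] → 12
@12: m5 [4B, align 4] → 16
@16: g [2B, align 2] → 18
@18: m8 [2B, align 2] → 20
@20: a [2B, align 2] → 22
@22: m12 [2B, align 2] → 24
@24: m17 [13B, align 1] → 37
@37: m15 [1B, align 1] → 38
+2 tail pad (align 4)
size 40, align 4
44 − 40 = 4

4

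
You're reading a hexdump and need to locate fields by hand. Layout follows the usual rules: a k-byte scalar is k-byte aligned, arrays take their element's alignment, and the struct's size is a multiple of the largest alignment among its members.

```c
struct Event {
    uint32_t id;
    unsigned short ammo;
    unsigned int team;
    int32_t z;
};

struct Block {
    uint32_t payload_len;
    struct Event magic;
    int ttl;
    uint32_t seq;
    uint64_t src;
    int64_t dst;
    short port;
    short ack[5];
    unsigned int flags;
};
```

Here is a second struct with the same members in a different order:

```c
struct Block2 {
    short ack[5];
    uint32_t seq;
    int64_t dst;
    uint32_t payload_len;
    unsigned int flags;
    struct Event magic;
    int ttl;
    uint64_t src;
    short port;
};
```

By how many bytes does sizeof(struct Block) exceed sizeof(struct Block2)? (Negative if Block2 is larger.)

-8

Event: id at 0 (size 4, align 4) → ends 4; ammo at 4 (size 2, align 2) → ends 6; pad 2 to align 4 for team; team at 8 (size 4, align 4) → ends 12; z at 12 (size 4, align 4) → ends 16; total 16 bytes, alignment 4
payload_len at 0 (size 4, align 4) → ends 4
magic at 4 (size 16, align 4) → ends 20
ttl at 20 (size 4, align 4) → ends 24
seq at 24 (size 4, align 4) → ends 28
pad 4 to align 8 for src
src at 32 (size 8, align 8) → ends 40
dst at 40 (size 8, align 8) → ends 48
port at 48 (size 2, align 2) → ends 50
ack at 50 (size 10, align 2) → ends 60
flags at 60 (size 4, align 4) → ends 64
total 64 bytes, alignment 8
— Block2 —
ack at 0 (size 10, align 2) → ends 10
pad 2 to align 4 for seq
seq at 12 (size 4, align 4) → ends 16
dst at 16 (size 8, align 8) → ends 24
payload_len at 24 (size 4, align 4) → ends 28
flags at 28 (size 4, align 4) → ends 32
magic at 32 (size 16, align 4) → ends 48
ttl at 48 (size 4, align 4) → ends 52
pad 4 to align 8 for src
src at 56 (size 8, align 8) → ends 64
port at 64 (size 2, align 2) → ends 66
tail pad 6 to reach multiple of 8
total 72 bytes, alignment 8
64 − 72 = -8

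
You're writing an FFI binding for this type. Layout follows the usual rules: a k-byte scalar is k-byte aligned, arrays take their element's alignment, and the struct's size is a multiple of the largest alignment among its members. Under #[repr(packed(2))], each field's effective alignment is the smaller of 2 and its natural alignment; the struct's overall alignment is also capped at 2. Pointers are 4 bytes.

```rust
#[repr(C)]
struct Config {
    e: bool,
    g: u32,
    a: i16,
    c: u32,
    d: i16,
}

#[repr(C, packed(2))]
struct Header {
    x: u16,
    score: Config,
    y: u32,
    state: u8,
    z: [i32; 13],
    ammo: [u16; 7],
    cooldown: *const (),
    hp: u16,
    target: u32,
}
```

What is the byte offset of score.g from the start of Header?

Config: 0..1  e  (1B, 1-aligned); 1..4  -- padding (3B); 4..8  g  (4B, 4-aligned); 8..10  a  (2B, 2-aligned); 10..12  -- padding (2B); 12..16  c  (4B, 4-aligned); 16..18  d  (2B, 2-aligned); 18..20  -- tail padding (2B); sizeof = 20, alignof = 4
0..2  x  (2B, 2-aligned)
2..22  score  (20B, 2-aligned)
within Config: g at 4
2 + 4 = 6

6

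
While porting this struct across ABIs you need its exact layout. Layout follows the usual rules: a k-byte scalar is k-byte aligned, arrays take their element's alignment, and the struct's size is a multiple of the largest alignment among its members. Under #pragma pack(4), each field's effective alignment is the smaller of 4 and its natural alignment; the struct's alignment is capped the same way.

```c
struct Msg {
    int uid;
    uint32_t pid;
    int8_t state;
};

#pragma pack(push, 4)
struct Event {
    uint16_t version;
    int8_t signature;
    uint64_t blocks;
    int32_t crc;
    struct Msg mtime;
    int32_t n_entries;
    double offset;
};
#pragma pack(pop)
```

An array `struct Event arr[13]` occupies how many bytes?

Msg: uid at 0 (size 4, align 4) → ends 4; pid at 4 (size 4, align 4) → ends 8; state at 8 (size 1, align 1) → ends 9; tail pad 3 to reach multiple of 4; total 12 bytes, alignment 4
version at 0 (size 2, align 2) → ends 2
signature at 2 (size 1, align 1) → ends 3
pad 1 to align 4 for blocks
blocks at 4 (size 8, align 4) → ends 12
crc at 12 (size 4, align 4) → ends 16
mtime at 16 (size 12, align 4) → ends 28
n_entries at 28 (size 4, align 4) → ends 32
offset at 32 (size 8, align 4) → ends 40
total 40 bytes, alignment 4
array of 13: 13 × 40 = 520

520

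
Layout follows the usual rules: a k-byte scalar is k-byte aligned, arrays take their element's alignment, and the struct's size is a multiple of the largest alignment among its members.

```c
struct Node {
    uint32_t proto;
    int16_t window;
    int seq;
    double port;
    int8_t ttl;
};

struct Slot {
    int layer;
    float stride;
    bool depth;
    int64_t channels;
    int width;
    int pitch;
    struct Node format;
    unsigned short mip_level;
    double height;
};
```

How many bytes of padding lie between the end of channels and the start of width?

Node: proto at 0 (size 4, align 4) → ends 4; window at 4 (size 2, align 2) → ends 6; pad 2 to align 4 for seq; seq at 8 (size 4, align 4) → ends 12; pad 4 to align 8 for port; port at 16 (size 8, align 8) → ends 24; ttl at 24 (size 1, align 1) → ends 25; tail pad 7 to reach multiple of 8; total 32 bytes, alignment 8
layer at 0 (size 4, align 4) → ends 4
stride at 4 (size 4, align 4) → ends 8
depth at 8 (size 1, align 1) → ends 9
pad 7 to align 8 for channels
channels at 16 (size 8, align 8) → ends 24
width at 24 (size 4, align 4) → ends 28

0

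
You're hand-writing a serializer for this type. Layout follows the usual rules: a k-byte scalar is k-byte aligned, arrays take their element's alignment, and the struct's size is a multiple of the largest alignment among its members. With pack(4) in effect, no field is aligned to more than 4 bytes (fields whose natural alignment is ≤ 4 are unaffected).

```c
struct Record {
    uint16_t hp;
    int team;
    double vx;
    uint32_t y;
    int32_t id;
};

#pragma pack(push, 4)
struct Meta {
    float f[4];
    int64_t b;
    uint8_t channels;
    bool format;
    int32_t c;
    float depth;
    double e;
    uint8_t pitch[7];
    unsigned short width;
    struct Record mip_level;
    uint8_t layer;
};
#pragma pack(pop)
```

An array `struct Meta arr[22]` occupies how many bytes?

Record: 0..2  hp  (2B, 2-aligned); 2..4  -- padding (2B); 4..8  team  (4B, 4-aligned); 8..16  vx  (8B, 8-aligned); 16..20  y  (4B, 4-aligned); 20..24  id  (4B, 4-aligned); sizeof = 24, alignof = 8
0..16  f  (16B, 4-aligned)
16..24  b  (8B, 4-aligned)
24..25  channels  (1B, 1-aligned)
25..26  format  (1B, 1-aligned)
26..28  -- padding (2B)
28..32  c  (4B, 4-aligned)
32..36  depth  (4B, 4-aligned)
36..44  e  (8B, 4-aligned)
44..51  pitch  (7B, 1-aligned)
51..52  -- padding (1B)
52..54  width  (2B, 2-aligned)
54..56  -- padding (2B)
56..80  mip_level  (24B, 4-aligned)
80..81  layer  (1B, 1-aligned)
81..84  -- tail padding (3B)
sizeof = 84, alignof = 4
array of 22: 22 × 84 = 1848

1848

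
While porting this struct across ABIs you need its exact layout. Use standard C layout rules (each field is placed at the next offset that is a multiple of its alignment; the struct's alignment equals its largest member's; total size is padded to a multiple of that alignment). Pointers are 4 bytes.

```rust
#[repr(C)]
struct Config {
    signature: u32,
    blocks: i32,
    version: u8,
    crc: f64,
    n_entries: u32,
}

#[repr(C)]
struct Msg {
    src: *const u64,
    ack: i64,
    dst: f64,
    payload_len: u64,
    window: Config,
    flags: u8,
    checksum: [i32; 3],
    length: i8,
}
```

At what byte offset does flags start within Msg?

Config: 0..4  signature  (4B, 4-aligned); 4..8  blocks  (4B, 4-aligned); 8..9  version  (1B, 1-aligned); 9..16  -- padding (7B); 16..24  crc  (8B, 8-aligned); 24..28  n_entries  (4B, 4-aligned); 28..32  -- tail padding (4B); sizeof = 32, alignof = 8
0..4  src  (4B, 4-aligned)
4..8  -- padding (4B)
8..16  ack  (8B, 8-aligned)
16..24  dst  (8B, 8-aligned)
24..32  payload_len  (8B, 8-aligned)
32..64  window  (32B, 8-aligned)
64..65  flags  (1B, 1-aligned)

64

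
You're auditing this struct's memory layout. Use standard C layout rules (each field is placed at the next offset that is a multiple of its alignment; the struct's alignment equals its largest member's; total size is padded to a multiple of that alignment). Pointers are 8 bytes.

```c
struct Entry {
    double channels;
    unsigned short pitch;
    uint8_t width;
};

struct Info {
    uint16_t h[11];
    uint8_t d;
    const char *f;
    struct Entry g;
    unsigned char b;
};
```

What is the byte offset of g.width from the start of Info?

42

Entry: channels at 0 (size 8, align 8) → ends 8; pitch at 8 (size 2, align 2) → ends 10; width at 10 (size 1, align 1) → ends 11; tail pad 5 to reach multiple of 8; total 16 bytes, alignment 8
h at 0 (size 22, align 2) → ends 22
d at 22 (size 1, align 1) → ends 23
pad 1 to align 8 for f
f at 24 (size 8, align 8) → ends 32
g at 32 (size 16, align 8) → ends 48
within Entry: width at 10
32 + 10 = 42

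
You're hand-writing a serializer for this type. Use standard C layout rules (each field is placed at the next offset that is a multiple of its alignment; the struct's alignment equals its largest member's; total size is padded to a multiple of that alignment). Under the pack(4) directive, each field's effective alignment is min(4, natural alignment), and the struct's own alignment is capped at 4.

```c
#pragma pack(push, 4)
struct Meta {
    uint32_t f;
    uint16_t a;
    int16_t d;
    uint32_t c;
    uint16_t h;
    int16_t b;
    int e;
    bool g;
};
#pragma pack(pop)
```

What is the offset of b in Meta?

f at 0 (size 4, align 4) → ends 4
a at 4 (size 2, align 2) → ends 6
d at 6 (size 2, align 2) → ends 8
c at 8 (size 4, align 4) → ends 12
h at 12 (size 2, align 2) → ends 14
b at 14 (size 2, align 2) → ends 16

14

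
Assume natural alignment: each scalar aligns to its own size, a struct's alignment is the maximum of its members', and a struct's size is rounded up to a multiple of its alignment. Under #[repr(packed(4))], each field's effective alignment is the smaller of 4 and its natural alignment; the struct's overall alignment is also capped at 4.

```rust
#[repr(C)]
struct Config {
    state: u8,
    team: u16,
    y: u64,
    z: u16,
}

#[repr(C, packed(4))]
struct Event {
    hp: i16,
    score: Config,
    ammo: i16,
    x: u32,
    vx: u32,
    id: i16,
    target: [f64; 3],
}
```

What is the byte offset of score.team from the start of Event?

6

Config: state at 0 (size 1, align 1) → ends 1; pad 1 to align 2 for team; team at 2 (size 2, align 2) → ends 4; pad 4 to align 8 for y; y at 8 (size 8, align 8) → ends 16; z at 16 (size 2, align 2) → ends 18; tail pad 6 to reach multiple of 8; total 24 bytes, alignment 8
hp at 0 (size 2, align 2) → ends 2
pad 2 to align 4 for score
score at 4 (size 24, align 4) → ends 28
within Config: team at 2
4 + 2 = 6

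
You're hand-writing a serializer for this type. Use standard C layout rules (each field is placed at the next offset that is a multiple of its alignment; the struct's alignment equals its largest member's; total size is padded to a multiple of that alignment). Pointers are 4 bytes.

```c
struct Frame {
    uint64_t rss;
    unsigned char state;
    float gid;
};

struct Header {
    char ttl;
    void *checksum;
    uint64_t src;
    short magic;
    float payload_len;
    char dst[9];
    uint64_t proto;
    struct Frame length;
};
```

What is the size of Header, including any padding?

64

Frame: 0..8  rss  (8B, 8-aligned); 8..9  state  (1B, 1-aligned); 9..12  -- padding (3B); 12..16  gid  (4B, 4-aligned); sizeof = 16, alignof = 8
0..1  ttl  (1B, 1-aligned)
1..4  -- padding (3B)
4..8  checksum  (4B, 4-aligned)
8..16  src  (8B, 8-aligned)
16..18  magic  (2B, 2-aligned)
18..20  -- padding (2B)
20..24  payload_len  (4B, 4-aligned)
24..33  dst  (9B, 1-aligned)
33..40  -- padding (7B)
40..48  proto  (8B, 8-aligned)
48..64  length  (16B, 8-aligned)
sizeof = 64, alignof = 8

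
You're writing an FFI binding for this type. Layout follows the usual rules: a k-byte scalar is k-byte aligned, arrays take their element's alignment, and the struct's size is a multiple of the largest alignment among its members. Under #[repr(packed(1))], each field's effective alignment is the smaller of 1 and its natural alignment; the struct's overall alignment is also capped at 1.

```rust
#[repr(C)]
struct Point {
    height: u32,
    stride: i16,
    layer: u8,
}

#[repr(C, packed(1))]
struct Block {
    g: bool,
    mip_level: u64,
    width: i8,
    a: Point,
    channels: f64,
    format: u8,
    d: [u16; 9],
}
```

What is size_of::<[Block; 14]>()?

Point: @0: height [4B, align 4] → 4; @4: stride [2B, align 2] → 6; @6: layer [1B, align 1] → 7; +1 tail pad (align 4); size 8, align 4
@0: g [1B, align 1] → 1
@1: mip_level [8B, align 1] → 9
@9: width [1B, align 1] → 10
@10: a [8B, align 1] → 18
@18: channels [8B, align 1] → 26
@26: format [1B, align 1] → 27
@27: d [18B, align 1] → 45
size 45, align 1
array of 14: 14 × 45 = 630

630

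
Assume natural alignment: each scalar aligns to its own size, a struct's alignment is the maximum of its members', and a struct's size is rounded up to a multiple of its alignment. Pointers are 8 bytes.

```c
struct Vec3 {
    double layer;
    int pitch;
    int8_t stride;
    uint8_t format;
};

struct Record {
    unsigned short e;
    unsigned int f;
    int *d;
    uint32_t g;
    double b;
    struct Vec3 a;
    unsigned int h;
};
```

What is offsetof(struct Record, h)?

48

Vec3: @0: layer [8B, align 8] → 8; @8: pitch [4B, align 4] → 12; @12: stride [1B, align 1] → 13; @13: format [1B, align 1] → 14; +2 tail pad (align 8); size 16, align 8
@0: e [2B, align 2] → 2
+2 pad (align 4)
@4: f [4B, align 4] → 8
@8: d [8B, align 8] → 16
@16: g [4B, align 4] → 20
+4 pad (align 8)
@24: b [8B, align 8] → 32
@32: a [16B, align 8] → 48
@48: h [4B, align 4] → 52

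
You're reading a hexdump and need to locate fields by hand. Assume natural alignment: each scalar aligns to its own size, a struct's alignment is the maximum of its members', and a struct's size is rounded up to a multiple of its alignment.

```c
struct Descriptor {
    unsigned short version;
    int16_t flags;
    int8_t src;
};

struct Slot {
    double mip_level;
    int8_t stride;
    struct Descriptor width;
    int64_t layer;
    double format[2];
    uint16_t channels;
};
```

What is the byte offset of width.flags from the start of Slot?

12

Descriptor: @0: version [2B, align 2] → 2; @2: flags [2B, align 2] → 4; @4: src [1B, align 1] → 5; +1 tail pad (align 2); size 6, align 2
@0: mip_level [8B, align 8] → 8
@8: stride [1B, align 1] → 9
+1 pad (align 2)
@10: width [6B, align 2] → 16
within Descriptor: flags at 2
10 + 2 = 12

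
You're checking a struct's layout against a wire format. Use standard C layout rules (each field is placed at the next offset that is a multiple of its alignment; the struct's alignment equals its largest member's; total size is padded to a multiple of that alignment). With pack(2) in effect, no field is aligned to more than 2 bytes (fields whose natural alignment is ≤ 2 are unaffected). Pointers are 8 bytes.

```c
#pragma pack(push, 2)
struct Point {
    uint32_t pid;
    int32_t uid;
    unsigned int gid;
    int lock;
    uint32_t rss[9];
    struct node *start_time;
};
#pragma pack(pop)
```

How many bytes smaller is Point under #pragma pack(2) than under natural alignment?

4

natural layout:
  0..4  pid  (4B, 4-aligned)
  4..8  uid  (4B, 4-aligned)
  8..12  gid  (4B, 4-aligned)
  12..16  lock  (4B, 4-aligned)
  16..52  rss  (36B, 4-aligned)
  52..56  -- padding (4B)
  56..64  start_time  (8B, 8-aligned)
  sizeof = 64, alignof = 8
packed(2) layout:
  0..4  pid  (4B, 2-aligned)
  4..8  uid  (4B, 2-aligned)
  8..12  gid  (4B, 2-aligned)
  12..16  lock  (4B, 2-aligned)
  16..52  rss  (36B, 2-aligned)
  52..60  start_time  (8B, 2-aligned)
  sizeof = 60, alignof = 2
64 − 60 = 4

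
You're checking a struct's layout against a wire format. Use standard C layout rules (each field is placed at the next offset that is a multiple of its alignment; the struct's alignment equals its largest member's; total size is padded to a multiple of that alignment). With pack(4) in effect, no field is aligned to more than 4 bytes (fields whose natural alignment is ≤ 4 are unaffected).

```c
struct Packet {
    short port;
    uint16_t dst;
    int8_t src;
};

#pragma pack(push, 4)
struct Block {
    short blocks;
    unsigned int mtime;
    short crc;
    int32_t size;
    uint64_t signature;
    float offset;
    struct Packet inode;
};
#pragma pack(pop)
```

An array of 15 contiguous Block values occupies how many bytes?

540

Packet: port at 0 (size 2, align 2) → ends 2; dst at 2 (size 2, align 2) → ends 4; src at 4 (size 1, align 1) → ends 5; tail pad 1 to reach multiple of 2; total 6 bytes, alignment 2
blocks at 0 (size 2, align 2) → ends 2
pad 2 to align 4 for mtime
mtime at 4 (size 4, align 4) → ends 8
crc at 8 (size 2, align 2) → ends 10
pad 2 to align 4 for size
size at 12 (size 4, align 4) → ends 16
signature at 16 (size 8, align 4) → ends 24
offset at 24 (size 4, align 4) → ends 28
inode at 28 (size 6, align 2) → ends 34
tail pad 2 to reach multiple of 4
total 36 bytes, alignment 4
array of 15: 15 × 36 = 540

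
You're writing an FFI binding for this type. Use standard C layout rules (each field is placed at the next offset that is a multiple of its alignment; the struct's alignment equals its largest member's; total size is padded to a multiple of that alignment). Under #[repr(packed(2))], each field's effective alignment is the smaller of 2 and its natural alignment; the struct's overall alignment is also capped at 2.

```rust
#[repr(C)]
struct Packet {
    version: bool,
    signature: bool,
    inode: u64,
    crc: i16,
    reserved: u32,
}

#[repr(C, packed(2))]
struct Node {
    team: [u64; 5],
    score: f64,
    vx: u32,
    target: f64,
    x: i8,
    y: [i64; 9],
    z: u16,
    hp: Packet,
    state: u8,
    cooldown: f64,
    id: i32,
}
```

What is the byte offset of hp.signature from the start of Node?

Packet: 0..1  version  (1B, 1-aligned); 1..2  signature  (1B, 1-aligned); 2..8  -- padding (6B); 8..16  inode  (8B, 8-aligned); 16..18  crc  (2B, 2-aligned); 18..20  -- padding (2B); 20..24  reserved  (4B, 4-aligned); sizeof = 24, alignof = 8
0..40  team  (40B, 2-aligned)
40..48  score  (8B, 2-aligned)
48..52  vx  (4B, 2-aligned)
52..60  target  (8B, 2-aligned)
60..61  x  (1B, 1-aligned)
61..62  -- padding (1B)
62..134  y  (72B, 2-aligned)
134..136  z  (2B, 2-aligned)
136..160  hp  (24B, 2-aligned)
within Packet: signature at 1
136 + 1 = 137

137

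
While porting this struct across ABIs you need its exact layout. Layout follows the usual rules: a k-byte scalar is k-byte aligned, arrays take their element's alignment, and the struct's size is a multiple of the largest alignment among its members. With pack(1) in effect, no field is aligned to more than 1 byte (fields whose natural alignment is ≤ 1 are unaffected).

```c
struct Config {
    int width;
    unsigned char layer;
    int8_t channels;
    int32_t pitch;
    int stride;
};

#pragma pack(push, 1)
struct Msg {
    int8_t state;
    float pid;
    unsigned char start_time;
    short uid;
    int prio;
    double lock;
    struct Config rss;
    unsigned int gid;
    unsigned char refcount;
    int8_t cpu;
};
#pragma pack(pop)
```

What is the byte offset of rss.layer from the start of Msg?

Config: width at 0 (size 4, align 4) → ends 4; layer at 4 (size 1, align 1) → ends 5; channels at 5 (size 1, align 1) → ends 6; pad 2 to align 4 for pitch; pitch at 8 (size 4, align 4) → ends 12; stride at 12 (size 4, align 4) → ends 16; total 16 bytes, alignment 4
state at 0 (size 1, align 1) → ends 1
pid at 1 (size 4, align 1) → ends 5
start_time at 5 (size 1, align 1) → ends 6
uid at 6 (size 2, align 1) → ends 8
prio at 8 (size 4, align 1) → ends 12
lock at 12 (size 8, align 1) → ends 20
rss at 20 (size 16, align 1) → ends 36
within Config: layer at 4
20 + 4 = 24

24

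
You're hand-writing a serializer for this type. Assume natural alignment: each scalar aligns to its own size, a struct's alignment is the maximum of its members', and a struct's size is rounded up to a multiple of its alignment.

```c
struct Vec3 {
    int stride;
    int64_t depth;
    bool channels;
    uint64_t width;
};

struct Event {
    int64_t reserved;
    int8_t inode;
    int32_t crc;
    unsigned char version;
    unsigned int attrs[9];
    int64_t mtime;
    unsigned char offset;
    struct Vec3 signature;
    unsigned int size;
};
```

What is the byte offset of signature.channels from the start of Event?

Vec3: 0..4  stride  (4B, 4-aligned); 4..8  -- padding (4B); 8..16  depth  (8B, 8-aligned); 16..17  channels  (1B, 1-aligned); 17..24  -- padding (7B); 24..32  width  (8B, 8-aligned); sizeof = 32, alignof = 8
0..8  reserved  (8B, 8-aligned)
8..9  inode  (1B, 1-aligned)
9..12  -- padding (3B)
12..16  crc  (4B, 4-aligned)
16..17  version  (1B, 1-aligned)
17..20  -- padding (3B)
20..56  attrs  (36B, 4-aligned)
56..64  mtime  (8B, 8-aligned)
64..65  offset  (1B, 1-aligned)
65..72  -- padding (7B)
72..104  signature  (32B, 8-aligned)
within Vec3: channels at 16
72 + 16 = 88

88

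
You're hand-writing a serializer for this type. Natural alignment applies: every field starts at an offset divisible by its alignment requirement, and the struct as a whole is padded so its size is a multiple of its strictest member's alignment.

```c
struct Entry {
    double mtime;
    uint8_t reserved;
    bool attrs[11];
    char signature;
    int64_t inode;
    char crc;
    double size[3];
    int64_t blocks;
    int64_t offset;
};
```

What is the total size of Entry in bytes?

mtime at 0 (size 8, align 8) → ends 8
reserved at 8 (size 1, align 1) → ends 9
attrs at 9 (size 11, align 1) → ends 20
signature at 20 (size 1, align 1) → ends 21
pad 3 to align 8 for inode
inode at 24 (size 8, align 8) → ends 32
crc at 32 (size 1, align 1) → ends 33
pad 7 to align 8 for size
size at 40 (size 24, align 8) → ends 64
blocks at 64 (size 8, align 8) → ends 72
offset at 72 (size 8, align 8) → ends 80
total 80 bytes, alignment 8

80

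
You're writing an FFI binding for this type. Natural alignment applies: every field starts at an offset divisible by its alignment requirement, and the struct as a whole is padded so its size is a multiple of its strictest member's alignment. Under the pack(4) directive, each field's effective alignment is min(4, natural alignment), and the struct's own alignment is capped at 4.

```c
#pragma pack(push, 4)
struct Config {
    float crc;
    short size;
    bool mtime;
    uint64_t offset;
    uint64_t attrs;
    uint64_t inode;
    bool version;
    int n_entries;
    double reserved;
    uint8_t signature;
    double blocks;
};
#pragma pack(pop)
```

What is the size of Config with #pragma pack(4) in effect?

60

crc at 0 (size 4, align 4) → ends 4
size at 4 (size 2, align 2) → ends 6
mtime at 6 (size 1, align 1) → ends 7
pad 1 to align 4 for offset
offset at 8 (size 8, align 4) → ends 16
attrs at 16 (size 8, align 4) → ends 24
inode at 24 (size 8, align 4) → ends 32
version at 32 (size 1, align 1) → ends 33
pad 3 to align 4 for n_entries
n_entries at 36 (size 4, align 4) → ends 40
reserved at 40 (size 8, align 4) → ends 48
signature at 48 (size 1, align 1) → ends 49
pad 3 to align 4 for blocks
blocks at 52 (size 8, align 4) → ends 60
total 60 bytes, alignment 4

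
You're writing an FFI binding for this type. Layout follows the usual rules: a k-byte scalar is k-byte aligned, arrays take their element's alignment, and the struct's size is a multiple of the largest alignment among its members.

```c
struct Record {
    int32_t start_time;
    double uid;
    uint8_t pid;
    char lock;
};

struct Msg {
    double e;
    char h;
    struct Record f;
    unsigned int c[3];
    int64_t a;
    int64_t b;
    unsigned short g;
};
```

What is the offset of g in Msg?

72

Record: @0: start_time [4B, align 4] → 4; +4 pad (align 8); @8: uid [8B, align 8] → 16; @16: pid [1B, align 1] → 17; @17: lock [1B, align 1] → 18; +6 tail pad (align 8); size 24, align 8
@0: e [8B, align 8] → 8
@8: h [1B, align 1] → 9
+7 pad (align 8)
@16: f [24B, align 8] → 40
@40: c [12B, align 4] → 52
+4 pad (align 8)
@56: a [8B, align 8] → 64
@64: b [8B, align 8] → 72
@72: g [2B, align 2] → 74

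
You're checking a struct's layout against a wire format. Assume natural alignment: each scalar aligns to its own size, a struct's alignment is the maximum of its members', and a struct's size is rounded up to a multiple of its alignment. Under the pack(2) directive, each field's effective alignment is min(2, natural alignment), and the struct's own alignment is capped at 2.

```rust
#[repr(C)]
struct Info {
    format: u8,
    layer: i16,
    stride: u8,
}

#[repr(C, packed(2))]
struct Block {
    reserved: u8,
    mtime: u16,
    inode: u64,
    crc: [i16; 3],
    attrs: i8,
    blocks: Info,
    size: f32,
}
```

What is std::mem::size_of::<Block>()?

30 bytes

Info: @0: format [1B, align 1] → 1; +1 pad (align 2); @2: layer [2B, align 2] → 4; @4: stride [1B, align 1] → 5; +1 tail pad (align 2); size 6, align 2
@0: reserved [1B, align 1] → 1
+1 pad (align 2)
@2: mtime [2B, align 2] → 4
@4: inode [8B, align 2] → 12
@12: crc [6B, align 2] → 18
@18: attrs [1B, align 1] → 19
+1 pad (align 2)
@20: blocks [6B, align 2] → 26
@26: size [4B, align 2] → 30
size 30, align 2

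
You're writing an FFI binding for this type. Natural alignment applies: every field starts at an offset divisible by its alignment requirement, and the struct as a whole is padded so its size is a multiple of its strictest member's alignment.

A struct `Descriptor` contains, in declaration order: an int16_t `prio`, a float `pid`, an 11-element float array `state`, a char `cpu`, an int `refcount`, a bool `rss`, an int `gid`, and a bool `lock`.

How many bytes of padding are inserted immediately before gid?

prio at 0 (size 2, align 2) → ends 2
pad 2 to align 4 for pid
pid at 4 (size 4, align 4) → ends 8
state at 8 (size 44, align 4) → ends 52
cpu at 52 (size 1, align 1) → ends 53
pad 3 to align 4 for refcount
refcount at 56 (size 4, align 4) → ends 60
rss at 60 (size 1, align 1) → ends 61
pad 3 to align 4 for gid
gid at 64 (size 4, align 4) → ends 68

3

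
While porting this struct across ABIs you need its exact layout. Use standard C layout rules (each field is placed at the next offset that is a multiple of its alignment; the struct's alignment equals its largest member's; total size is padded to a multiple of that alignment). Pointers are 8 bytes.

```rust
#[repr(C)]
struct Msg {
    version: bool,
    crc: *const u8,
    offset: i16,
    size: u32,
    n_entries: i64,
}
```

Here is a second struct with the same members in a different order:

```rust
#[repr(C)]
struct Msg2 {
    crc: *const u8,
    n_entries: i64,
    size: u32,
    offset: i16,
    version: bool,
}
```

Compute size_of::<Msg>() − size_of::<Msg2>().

8

@0: version [1B, align 1] → 1
+7 pad (align 8)
@8: crc [8B, align 8] → 16
@16: offset [2B, align 2] → 18
+2 pad (align 4)
@20: size [4B, align 4] → 24
@24: n_entries [8B, align 8] → 32
size 32, align 8
— Msg2 —
@0: crc [8B, align 8] → 8
@8: n_entries [8B, align 8] → 16
@16: size [4B, align 4] → 20
@20: offset [2B, align 2] → 22
@22: version [1B, align 1] → 23
+1 tail pad (align 8)
size 24, align 8
32 − 24 = 8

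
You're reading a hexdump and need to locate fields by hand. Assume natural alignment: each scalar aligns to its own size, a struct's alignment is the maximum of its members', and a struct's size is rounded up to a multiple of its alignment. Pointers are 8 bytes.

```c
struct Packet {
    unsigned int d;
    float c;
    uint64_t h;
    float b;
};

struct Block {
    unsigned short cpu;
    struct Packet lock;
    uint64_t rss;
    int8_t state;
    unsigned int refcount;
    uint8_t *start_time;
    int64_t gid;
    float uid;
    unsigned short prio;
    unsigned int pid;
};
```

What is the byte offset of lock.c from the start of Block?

Packet: d at 0 (size 4, align 4) → ends 4; c at 4 (size 4, align 4) → ends 8; h at 8 (size 8, align 8) → ends 16; b at 16 (size 4, align 4) → ends 20; tail pad 4 to reach multiple of 8; total 24 bytes, alignment 8
cpu at 0 (size 2, align 2) → ends 2
pad 6 to align 8 for lock
lock at 8 (size 24, align 8) → ends 32
within Packet: c at 4
8 + 4 = 12

12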